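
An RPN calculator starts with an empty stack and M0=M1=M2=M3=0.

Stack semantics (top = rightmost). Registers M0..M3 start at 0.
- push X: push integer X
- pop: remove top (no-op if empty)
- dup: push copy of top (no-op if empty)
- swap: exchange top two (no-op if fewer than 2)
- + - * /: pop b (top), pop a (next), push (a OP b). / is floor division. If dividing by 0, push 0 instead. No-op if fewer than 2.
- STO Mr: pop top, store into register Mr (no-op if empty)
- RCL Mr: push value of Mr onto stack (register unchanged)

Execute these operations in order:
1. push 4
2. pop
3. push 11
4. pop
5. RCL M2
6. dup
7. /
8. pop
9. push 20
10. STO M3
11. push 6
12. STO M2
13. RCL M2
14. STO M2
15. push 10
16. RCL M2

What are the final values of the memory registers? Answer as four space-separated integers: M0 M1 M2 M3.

Answer: 0 0 6 20

Derivation:
After op 1 (push 4): stack=[4] mem=[0,0,0,0]
After op 2 (pop): stack=[empty] mem=[0,0,0,0]
After op 3 (push 11): stack=[11] mem=[0,0,0,0]
After op 4 (pop): stack=[empty] mem=[0,0,0,0]
After op 5 (RCL M2): stack=[0] mem=[0,0,0,0]
After op 6 (dup): stack=[0,0] mem=[0,0,0,0]
After op 7 (/): stack=[0] mem=[0,0,0,0]
After op 8 (pop): stack=[empty] mem=[0,0,0,0]
After op 9 (push 20): stack=[20] mem=[0,0,0,0]
After op 10 (STO M3): stack=[empty] mem=[0,0,0,20]
After op 11 (push 6): stack=[6] mem=[0,0,0,20]
After op 12 (STO M2): stack=[empty] mem=[0,0,6,20]
After op 13 (RCL M2): stack=[6] mem=[0,0,6,20]
After op 14 (STO M2): stack=[empty] mem=[0,0,6,20]
After op 15 (push 10): stack=[10] mem=[0,0,6,20]
After op 16 (RCL M2): stack=[10,6] mem=[0,0,6,20]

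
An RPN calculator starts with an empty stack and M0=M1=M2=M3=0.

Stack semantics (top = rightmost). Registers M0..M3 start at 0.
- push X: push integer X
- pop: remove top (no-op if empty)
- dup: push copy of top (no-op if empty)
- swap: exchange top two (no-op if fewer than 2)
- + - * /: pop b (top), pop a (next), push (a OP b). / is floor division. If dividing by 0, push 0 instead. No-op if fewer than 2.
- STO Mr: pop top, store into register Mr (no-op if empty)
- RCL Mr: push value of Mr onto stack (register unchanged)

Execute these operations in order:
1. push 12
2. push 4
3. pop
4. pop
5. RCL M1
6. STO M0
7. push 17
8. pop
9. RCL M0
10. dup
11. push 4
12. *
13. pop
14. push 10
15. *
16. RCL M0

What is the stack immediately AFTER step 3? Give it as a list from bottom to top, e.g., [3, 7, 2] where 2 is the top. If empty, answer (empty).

After op 1 (push 12): stack=[12] mem=[0,0,0,0]
After op 2 (push 4): stack=[12,4] mem=[0,0,0,0]
After op 3 (pop): stack=[12] mem=[0,0,0,0]

[12]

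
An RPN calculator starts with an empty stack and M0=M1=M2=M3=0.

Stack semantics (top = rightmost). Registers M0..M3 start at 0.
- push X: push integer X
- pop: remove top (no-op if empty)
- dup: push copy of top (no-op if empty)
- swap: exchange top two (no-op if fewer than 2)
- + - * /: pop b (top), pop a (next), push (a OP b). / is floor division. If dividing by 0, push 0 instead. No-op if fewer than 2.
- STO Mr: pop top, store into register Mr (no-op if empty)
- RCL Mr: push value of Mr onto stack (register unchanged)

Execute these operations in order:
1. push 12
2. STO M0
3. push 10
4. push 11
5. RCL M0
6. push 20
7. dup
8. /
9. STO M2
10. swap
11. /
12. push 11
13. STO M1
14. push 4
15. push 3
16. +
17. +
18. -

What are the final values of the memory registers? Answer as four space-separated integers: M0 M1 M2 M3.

Answer: 12 11 1 0

Derivation:
After op 1 (push 12): stack=[12] mem=[0,0,0,0]
After op 2 (STO M0): stack=[empty] mem=[12,0,0,0]
After op 3 (push 10): stack=[10] mem=[12,0,0,0]
After op 4 (push 11): stack=[10,11] mem=[12,0,0,0]
After op 5 (RCL M0): stack=[10,11,12] mem=[12,0,0,0]
After op 6 (push 20): stack=[10,11,12,20] mem=[12,0,0,0]
After op 7 (dup): stack=[10,11,12,20,20] mem=[12,0,0,0]
After op 8 (/): stack=[10,11,12,1] mem=[12,0,0,0]
After op 9 (STO M2): stack=[10,11,12] mem=[12,0,1,0]
After op 10 (swap): stack=[10,12,11] mem=[12,0,1,0]
After op 11 (/): stack=[10,1] mem=[12,0,1,0]
After op 12 (push 11): stack=[10,1,11] mem=[12,0,1,0]
After op 13 (STO M1): stack=[10,1] mem=[12,11,1,0]
After op 14 (push 4): stack=[10,1,4] mem=[12,11,1,0]
After op 15 (push 3): stack=[10,1,4,3] mem=[12,11,1,0]
After op 16 (+): stack=[10,1,7] mem=[12,11,1,0]
After op 17 (+): stack=[10,8] mem=[12,11,1,0]
After op 18 (-): stack=[2] mem=[12,11,1,0]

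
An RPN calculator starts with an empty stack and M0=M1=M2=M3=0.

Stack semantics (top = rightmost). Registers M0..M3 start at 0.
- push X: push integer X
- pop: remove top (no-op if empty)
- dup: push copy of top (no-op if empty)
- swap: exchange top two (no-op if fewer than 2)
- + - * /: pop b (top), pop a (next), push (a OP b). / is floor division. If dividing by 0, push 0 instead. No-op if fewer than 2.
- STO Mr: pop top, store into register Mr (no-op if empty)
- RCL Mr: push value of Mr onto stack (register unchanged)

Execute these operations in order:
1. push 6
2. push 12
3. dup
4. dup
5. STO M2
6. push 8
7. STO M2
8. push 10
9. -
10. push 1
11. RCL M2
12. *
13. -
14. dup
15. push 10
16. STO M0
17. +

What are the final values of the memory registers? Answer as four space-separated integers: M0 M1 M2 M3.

After op 1 (push 6): stack=[6] mem=[0,0,0,0]
After op 2 (push 12): stack=[6,12] mem=[0,0,0,0]
After op 3 (dup): stack=[6,12,12] mem=[0,0,0,0]
After op 4 (dup): stack=[6,12,12,12] mem=[0,0,0,0]
After op 5 (STO M2): stack=[6,12,12] mem=[0,0,12,0]
After op 6 (push 8): stack=[6,12,12,8] mem=[0,0,12,0]
After op 7 (STO M2): stack=[6,12,12] mem=[0,0,8,0]
After op 8 (push 10): stack=[6,12,12,10] mem=[0,0,8,0]
After op 9 (-): stack=[6,12,2] mem=[0,0,8,0]
After op 10 (push 1): stack=[6,12,2,1] mem=[0,0,8,0]
After op 11 (RCL M2): stack=[6,12,2,1,8] mem=[0,0,8,0]
After op 12 (*): stack=[6,12,2,8] mem=[0,0,8,0]
After op 13 (-): stack=[6,12,-6] mem=[0,0,8,0]
After op 14 (dup): stack=[6,12,-6,-6] mem=[0,0,8,0]
After op 15 (push 10): stack=[6,12,-6,-6,10] mem=[0,0,8,0]
After op 16 (STO M0): stack=[6,12,-6,-6] mem=[10,0,8,0]
After op 17 (+): stack=[6,12,-12] mem=[10,0,8,0]

Answer: 10 0 8 0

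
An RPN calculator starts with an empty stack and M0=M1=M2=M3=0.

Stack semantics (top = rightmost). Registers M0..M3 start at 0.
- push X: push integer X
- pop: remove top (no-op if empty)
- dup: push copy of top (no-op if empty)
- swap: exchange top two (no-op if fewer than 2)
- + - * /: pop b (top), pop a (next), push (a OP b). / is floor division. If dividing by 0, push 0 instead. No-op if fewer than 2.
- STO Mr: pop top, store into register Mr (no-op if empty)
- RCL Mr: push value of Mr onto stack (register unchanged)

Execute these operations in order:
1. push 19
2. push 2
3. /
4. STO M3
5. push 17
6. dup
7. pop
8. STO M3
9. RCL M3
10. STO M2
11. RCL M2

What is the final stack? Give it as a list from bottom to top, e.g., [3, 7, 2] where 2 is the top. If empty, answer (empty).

Answer: [17]

Derivation:
After op 1 (push 19): stack=[19] mem=[0,0,0,0]
After op 2 (push 2): stack=[19,2] mem=[0,0,0,0]
After op 3 (/): stack=[9] mem=[0,0,0,0]
After op 4 (STO M3): stack=[empty] mem=[0,0,0,9]
After op 5 (push 17): stack=[17] mem=[0,0,0,9]
After op 6 (dup): stack=[17,17] mem=[0,0,0,9]
After op 7 (pop): stack=[17] mem=[0,0,0,9]
After op 8 (STO M3): stack=[empty] mem=[0,0,0,17]
After op 9 (RCL M3): stack=[17] mem=[0,0,0,17]
After op 10 (STO M2): stack=[empty] mem=[0,0,17,17]
After op 11 (RCL M2): stack=[17] mem=[0,0,17,17]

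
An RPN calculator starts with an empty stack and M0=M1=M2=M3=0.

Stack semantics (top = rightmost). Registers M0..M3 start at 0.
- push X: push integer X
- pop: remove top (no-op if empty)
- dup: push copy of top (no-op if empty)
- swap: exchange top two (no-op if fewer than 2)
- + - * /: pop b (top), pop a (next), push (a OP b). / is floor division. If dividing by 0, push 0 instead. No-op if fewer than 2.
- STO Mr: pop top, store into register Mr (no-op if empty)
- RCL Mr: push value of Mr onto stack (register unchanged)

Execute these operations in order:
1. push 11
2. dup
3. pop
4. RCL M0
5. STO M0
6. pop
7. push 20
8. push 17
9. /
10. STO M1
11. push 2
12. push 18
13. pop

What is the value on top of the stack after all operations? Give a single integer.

After op 1 (push 11): stack=[11] mem=[0,0,0,0]
After op 2 (dup): stack=[11,11] mem=[0,0,0,0]
After op 3 (pop): stack=[11] mem=[0,0,0,0]
After op 4 (RCL M0): stack=[11,0] mem=[0,0,0,0]
After op 5 (STO M0): stack=[11] mem=[0,0,0,0]
After op 6 (pop): stack=[empty] mem=[0,0,0,0]
After op 7 (push 20): stack=[20] mem=[0,0,0,0]
After op 8 (push 17): stack=[20,17] mem=[0,0,0,0]
After op 9 (/): stack=[1] mem=[0,0,0,0]
After op 10 (STO M1): stack=[empty] mem=[0,1,0,0]
After op 11 (push 2): stack=[2] mem=[0,1,0,0]
After op 12 (push 18): stack=[2,18] mem=[0,1,0,0]
After op 13 (pop): stack=[2] mem=[0,1,0,0]

Answer: 2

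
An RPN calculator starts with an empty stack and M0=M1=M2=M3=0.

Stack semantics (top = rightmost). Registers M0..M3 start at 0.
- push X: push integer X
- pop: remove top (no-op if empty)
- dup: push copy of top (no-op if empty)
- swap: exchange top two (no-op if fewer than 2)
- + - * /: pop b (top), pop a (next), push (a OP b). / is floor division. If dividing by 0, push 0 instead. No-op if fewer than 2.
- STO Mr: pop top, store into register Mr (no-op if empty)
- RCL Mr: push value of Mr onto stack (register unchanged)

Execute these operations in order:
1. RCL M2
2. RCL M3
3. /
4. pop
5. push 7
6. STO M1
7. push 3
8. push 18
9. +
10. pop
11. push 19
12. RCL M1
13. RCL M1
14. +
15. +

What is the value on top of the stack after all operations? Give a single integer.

After op 1 (RCL M2): stack=[0] mem=[0,0,0,0]
After op 2 (RCL M3): stack=[0,0] mem=[0,0,0,0]
After op 3 (/): stack=[0] mem=[0,0,0,0]
After op 4 (pop): stack=[empty] mem=[0,0,0,0]
After op 5 (push 7): stack=[7] mem=[0,0,0,0]
After op 6 (STO M1): stack=[empty] mem=[0,7,0,0]
After op 7 (push 3): stack=[3] mem=[0,7,0,0]
After op 8 (push 18): stack=[3,18] mem=[0,7,0,0]
After op 9 (+): stack=[21] mem=[0,7,0,0]
After op 10 (pop): stack=[empty] mem=[0,7,0,0]
After op 11 (push 19): stack=[19] mem=[0,7,0,0]
After op 12 (RCL M1): stack=[19,7] mem=[0,7,0,0]
After op 13 (RCL M1): stack=[19,7,7] mem=[0,7,0,0]
After op 14 (+): stack=[19,14] mem=[0,7,0,0]
After op 15 (+): stack=[33] mem=[0,7,0,0]

Answer: 33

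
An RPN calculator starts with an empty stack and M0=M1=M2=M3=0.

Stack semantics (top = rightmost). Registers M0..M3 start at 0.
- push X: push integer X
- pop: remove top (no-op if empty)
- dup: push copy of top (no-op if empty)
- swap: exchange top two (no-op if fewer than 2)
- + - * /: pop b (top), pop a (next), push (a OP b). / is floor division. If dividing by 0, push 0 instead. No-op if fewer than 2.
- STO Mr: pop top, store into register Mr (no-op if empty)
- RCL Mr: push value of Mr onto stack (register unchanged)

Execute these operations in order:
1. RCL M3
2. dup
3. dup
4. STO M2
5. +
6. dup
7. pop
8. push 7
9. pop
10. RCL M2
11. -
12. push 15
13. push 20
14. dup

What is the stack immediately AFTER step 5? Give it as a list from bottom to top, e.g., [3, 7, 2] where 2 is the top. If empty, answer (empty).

After op 1 (RCL M3): stack=[0] mem=[0,0,0,0]
After op 2 (dup): stack=[0,0] mem=[0,0,0,0]
After op 3 (dup): stack=[0,0,0] mem=[0,0,0,0]
After op 4 (STO M2): stack=[0,0] mem=[0,0,0,0]
After op 5 (+): stack=[0] mem=[0,0,0,0]

[0]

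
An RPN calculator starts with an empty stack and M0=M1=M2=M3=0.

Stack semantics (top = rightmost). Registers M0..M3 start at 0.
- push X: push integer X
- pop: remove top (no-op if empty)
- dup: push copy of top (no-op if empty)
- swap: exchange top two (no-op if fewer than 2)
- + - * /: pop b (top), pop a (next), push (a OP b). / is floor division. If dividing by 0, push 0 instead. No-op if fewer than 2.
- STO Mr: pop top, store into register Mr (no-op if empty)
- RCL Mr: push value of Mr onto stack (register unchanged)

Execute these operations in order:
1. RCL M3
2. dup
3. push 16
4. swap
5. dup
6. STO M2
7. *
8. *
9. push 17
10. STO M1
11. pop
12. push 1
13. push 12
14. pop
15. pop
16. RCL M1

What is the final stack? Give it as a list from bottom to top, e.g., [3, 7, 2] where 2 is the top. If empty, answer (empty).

Answer: [17]

Derivation:
After op 1 (RCL M3): stack=[0] mem=[0,0,0,0]
After op 2 (dup): stack=[0,0] mem=[0,0,0,0]
After op 3 (push 16): stack=[0,0,16] mem=[0,0,0,0]
After op 4 (swap): stack=[0,16,0] mem=[0,0,0,0]
After op 5 (dup): stack=[0,16,0,0] mem=[0,0,0,0]
After op 6 (STO M2): stack=[0,16,0] mem=[0,0,0,0]
After op 7 (*): stack=[0,0] mem=[0,0,0,0]
After op 8 (*): stack=[0] mem=[0,0,0,0]
After op 9 (push 17): stack=[0,17] mem=[0,0,0,0]
After op 10 (STO M1): stack=[0] mem=[0,17,0,0]
After op 11 (pop): stack=[empty] mem=[0,17,0,0]
After op 12 (push 1): stack=[1] mem=[0,17,0,0]
After op 13 (push 12): stack=[1,12] mem=[0,17,0,0]
After op 14 (pop): stack=[1] mem=[0,17,0,0]
After op 15 (pop): stack=[empty] mem=[0,17,0,0]
After op 16 (RCL M1): stack=[17] mem=[0,17,0,0]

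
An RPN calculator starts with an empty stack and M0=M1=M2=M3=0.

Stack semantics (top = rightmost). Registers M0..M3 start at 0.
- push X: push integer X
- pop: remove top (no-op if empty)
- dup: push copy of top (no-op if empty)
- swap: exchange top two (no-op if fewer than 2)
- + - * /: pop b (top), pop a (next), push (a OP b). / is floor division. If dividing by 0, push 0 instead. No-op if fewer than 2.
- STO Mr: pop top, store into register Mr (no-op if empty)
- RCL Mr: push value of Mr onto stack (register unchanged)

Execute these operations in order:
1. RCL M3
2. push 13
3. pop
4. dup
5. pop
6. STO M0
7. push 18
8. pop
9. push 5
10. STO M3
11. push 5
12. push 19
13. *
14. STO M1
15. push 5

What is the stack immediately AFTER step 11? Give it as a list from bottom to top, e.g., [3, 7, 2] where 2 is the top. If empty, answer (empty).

After op 1 (RCL M3): stack=[0] mem=[0,0,0,0]
After op 2 (push 13): stack=[0,13] mem=[0,0,0,0]
After op 3 (pop): stack=[0] mem=[0,0,0,0]
After op 4 (dup): stack=[0,0] mem=[0,0,0,0]
After op 5 (pop): stack=[0] mem=[0,0,0,0]
After op 6 (STO M0): stack=[empty] mem=[0,0,0,0]
After op 7 (push 18): stack=[18] mem=[0,0,0,0]
After op 8 (pop): stack=[empty] mem=[0,0,0,0]
After op 9 (push 5): stack=[5] mem=[0,0,0,0]
After op 10 (STO M3): stack=[empty] mem=[0,0,0,5]
After op 11 (push 5): stack=[5] mem=[0,0,0,5]

[5]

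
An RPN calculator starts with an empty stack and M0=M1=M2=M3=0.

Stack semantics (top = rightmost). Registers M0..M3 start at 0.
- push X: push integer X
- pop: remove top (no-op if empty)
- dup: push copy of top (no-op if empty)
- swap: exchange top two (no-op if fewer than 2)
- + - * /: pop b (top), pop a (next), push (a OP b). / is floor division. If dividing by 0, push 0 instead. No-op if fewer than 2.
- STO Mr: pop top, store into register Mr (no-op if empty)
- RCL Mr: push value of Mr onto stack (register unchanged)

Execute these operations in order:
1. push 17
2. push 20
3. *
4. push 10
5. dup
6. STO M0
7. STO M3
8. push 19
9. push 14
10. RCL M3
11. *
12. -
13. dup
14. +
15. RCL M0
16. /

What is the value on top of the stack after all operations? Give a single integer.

After op 1 (push 17): stack=[17] mem=[0,0,0,0]
After op 2 (push 20): stack=[17,20] mem=[0,0,0,0]
After op 3 (*): stack=[340] mem=[0,0,0,0]
After op 4 (push 10): stack=[340,10] mem=[0,0,0,0]
After op 5 (dup): stack=[340,10,10] mem=[0,0,0,0]
After op 6 (STO M0): stack=[340,10] mem=[10,0,0,0]
After op 7 (STO M3): stack=[340] mem=[10,0,0,10]
After op 8 (push 19): stack=[340,19] mem=[10,0,0,10]
After op 9 (push 14): stack=[340,19,14] mem=[10,0,0,10]
After op 10 (RCL M3): stack=[340,19,14,10] mem=[10,0,0,10]
After op 11 (*): stack=[340,19,140] mem=[10,0,0,10]
After op 12 (-): stack=[340,-121] mem=[10,0,0,10]
After op 13 (dup): stack=[340,-121,-121] mem=[10,0,0,10]
After op 14 (+): stack=[340,-242] mem=[10,0,0,10]
After op 15 (RCL M0): stack=[340,-242,10] mem=[10,0,0,10]
After op 16 (/): stack=[340,-25] mem=[10,0,0,10]

Answer: -25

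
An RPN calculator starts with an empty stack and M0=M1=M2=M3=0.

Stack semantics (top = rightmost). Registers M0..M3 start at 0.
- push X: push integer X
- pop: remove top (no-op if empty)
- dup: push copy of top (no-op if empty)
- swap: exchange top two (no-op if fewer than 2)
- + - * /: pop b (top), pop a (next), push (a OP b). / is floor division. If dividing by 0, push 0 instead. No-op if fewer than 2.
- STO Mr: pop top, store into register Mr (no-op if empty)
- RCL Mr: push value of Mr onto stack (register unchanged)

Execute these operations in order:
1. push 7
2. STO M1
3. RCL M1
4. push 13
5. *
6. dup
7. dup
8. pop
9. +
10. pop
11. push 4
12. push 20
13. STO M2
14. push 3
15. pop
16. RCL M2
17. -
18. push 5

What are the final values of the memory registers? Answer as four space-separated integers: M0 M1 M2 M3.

After op 1 (push 7): stack=[7] mem=[0,0,0,0]
After op 2 (STO M1): stack=[empty] mem=[0,7,0,0]
After op 3 (RCL M1): stack=[7] mem=[0,7,0,0]
After op 4 (push 13): stack=[7,13] mem=[0,7,0,0]
After op 5 (*): stack=[91] mem=[0,7,0,0]
After op 6 (dup): stack=[91,91] mem=[0,7,0,0]
After op 7 (dup): stack=[91,91,91] mem=[0,7,0,0]
After op 8 (pop): stack=[91,91] mem=[0,7,0,0]
After op 9 (+): stack=[182] mem=[0,7,0,0]
After op 10 (pop): stack=[empty] mem=[0,7,0,0]
After op 11 (push 4): stack=[4] mem=[0,7,0,0]
After op 12 (push 20): stack=[4,20] mem=[0,7,0,0]
After op 13 (STO M2): stack=[4] mem=[0,7,20,0]
After op 14 (push 3): stack=[4,3] mem=[0,7,20,0]
After op 15 (pop): stack=[4] mem=[0,7,20,0]
After op 16 (RCL M2): stack=[4,20] mem=[0,7,20,0]
After op 17 (-): stack=[-16] mem=[0,7,20,0]
After op 18 (push 5): stack=[-16,5] mem=[0,7,20,0]

Answer: 0 7 20 0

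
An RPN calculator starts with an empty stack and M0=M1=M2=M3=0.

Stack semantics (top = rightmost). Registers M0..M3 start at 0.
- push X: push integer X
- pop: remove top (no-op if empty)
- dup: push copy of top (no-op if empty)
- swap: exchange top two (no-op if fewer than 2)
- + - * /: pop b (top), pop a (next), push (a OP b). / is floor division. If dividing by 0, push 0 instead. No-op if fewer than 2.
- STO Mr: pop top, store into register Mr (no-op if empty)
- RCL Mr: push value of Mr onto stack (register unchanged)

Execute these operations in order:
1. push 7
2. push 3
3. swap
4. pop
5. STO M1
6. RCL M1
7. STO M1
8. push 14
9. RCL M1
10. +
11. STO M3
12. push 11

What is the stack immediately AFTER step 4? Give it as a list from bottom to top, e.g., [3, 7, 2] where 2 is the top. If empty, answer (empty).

After op 1 (push 7): stack=[7] mem=[0,0,0,0]
After op 2 (push 3): stack=[7,3] mem=[0,0,0,0]
After op 3 (swap): stack=[3,7] mem=[0,0,0,0]
After op 4 (pop): stack=[3] mem=[0,0,0,0]

[3]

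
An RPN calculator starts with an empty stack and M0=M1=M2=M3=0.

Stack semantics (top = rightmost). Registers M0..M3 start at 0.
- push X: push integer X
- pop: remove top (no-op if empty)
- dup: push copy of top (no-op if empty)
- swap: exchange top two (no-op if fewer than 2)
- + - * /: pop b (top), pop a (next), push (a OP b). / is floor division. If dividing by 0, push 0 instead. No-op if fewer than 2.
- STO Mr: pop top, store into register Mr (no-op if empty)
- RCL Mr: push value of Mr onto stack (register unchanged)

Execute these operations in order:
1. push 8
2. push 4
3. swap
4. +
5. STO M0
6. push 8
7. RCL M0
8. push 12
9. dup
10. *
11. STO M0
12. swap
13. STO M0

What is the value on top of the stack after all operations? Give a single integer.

Answer: 12

Derivation:
After op 1 (push 8): stack=[8] mem=[0,0,0,0]
After op 2 (push 4): stack=[8,4] mem=[0,0,0,0]
After op 3 (swap): stack=[4,8] mem=[0,0,0,0]
After op 4 (+): stack=[12] mem=[0,0,0,0]
After op 5 (STO M0): stack=[empty] mem=[12,0,0,0]
After op 6 (push 8): stack=[8] mem=[12,0,0,0]
After op 7 (RCL M0): stack=[8,12] mem=[12,0,0,0]
After op 8 (push 12): stack=[8,12,12] mem=[12,0,0,0]
After op 9 (dup): stack=[8,12,12,12] mem=[12,0,0,0]
After op 10 (*): stack=[8,12,144] mem=[12,0,0,0]
After op 11 (STO M0): stack=[8,12] mem=[144,0,0,0]
After op 12 (swap): stack=[12,8] mem=[144,0,0,0]
After op 13 (STO M0): stack=[12] mem=[8,0,0,0]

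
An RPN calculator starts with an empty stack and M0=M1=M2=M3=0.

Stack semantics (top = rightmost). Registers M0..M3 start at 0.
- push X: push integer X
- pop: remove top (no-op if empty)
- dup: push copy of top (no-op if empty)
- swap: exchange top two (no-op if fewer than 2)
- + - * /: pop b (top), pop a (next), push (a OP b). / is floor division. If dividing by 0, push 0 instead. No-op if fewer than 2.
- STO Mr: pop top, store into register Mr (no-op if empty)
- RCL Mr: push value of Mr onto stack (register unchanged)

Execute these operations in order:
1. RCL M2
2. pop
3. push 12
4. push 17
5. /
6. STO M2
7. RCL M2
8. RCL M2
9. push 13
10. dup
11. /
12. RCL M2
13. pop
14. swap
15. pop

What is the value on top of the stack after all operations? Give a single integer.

After op 1 (RCL M2): stack=[0] mem=[0,0,0,0]
After op 2 (pop): stack=[empty] mem=[0,0,0,0]
After op 3 (push 12): stack=[12] mem=[0,0,0,0]
After op 4 (push 17): stack=[12,17] mem=[0,0,0,0]
After op 5 (/): stack=[0] mem=[0,0,0,0]
After op 6 (STO M2): stack=[empty] mem=[0,0,0,0]
After op 7 (RCL M2): stack=[0] mem=[0,0,0,0]
After op 8 (RCL M2): stack=[0,0] mem=[0,0,0,0]
After op 9 (push 13): stack=[0,0,13] mem=[0,0,0,0]
After op 10 (dup): stack=[0,0,13,13] mem=[0,0,0,0]
After op 11 (/): stack=[0,0,1] mem=[0,0,0,0]
After op 12 (RCL M2): stack=[0,0,1,0] mem=[0,0,0,0]
After op 13 (pop): stack=[0,0,1] mem=[0,0,0,0]
After op 14 (swap): stack=[0,1,0] mem=[0,0,0,0]
After op 15 (pop): stack=[0,1] mem=[0,0,0,0]

Answer: 1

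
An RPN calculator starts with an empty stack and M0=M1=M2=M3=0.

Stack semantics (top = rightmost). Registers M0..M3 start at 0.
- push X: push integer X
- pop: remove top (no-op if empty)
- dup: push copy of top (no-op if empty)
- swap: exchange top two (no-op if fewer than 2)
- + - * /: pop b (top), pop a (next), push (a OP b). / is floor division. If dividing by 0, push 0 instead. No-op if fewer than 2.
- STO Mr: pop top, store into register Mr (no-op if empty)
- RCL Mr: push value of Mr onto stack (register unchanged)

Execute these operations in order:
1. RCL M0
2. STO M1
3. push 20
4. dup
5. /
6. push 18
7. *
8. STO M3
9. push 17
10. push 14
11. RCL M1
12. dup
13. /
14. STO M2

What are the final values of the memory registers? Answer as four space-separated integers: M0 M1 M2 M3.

Answer: 0 0 0 18

Derivation:
After op 1 (RCL M0): stack=[0] mem=[0,0,0,0]
After op 2 (STO M1): stack=[empty] mem=[0,0,0,0]
After op 3 (push 20): stack=[20] mem=[0,0,0,0]
After op 4 (dup): stack=[20,20] mem=[0,0,0,0]
After op 5 (/): stack=[1] mem=[0,0,0,0]
After op 6 (push 18): stack=[1,18] mem=[0,0,0,0]
After op 7 (*): stack=[18] mem=[0,0,0,0]
After op 8 (STO M3): stack=[empty] mem=[0,0,0,18]
After op 9 (push 17): stack=[17] mem=[0,0,0,18]
After op 10 (push 14): stack=[17,14] mem=[0,0,0,18]
After op 11 (RCL M1): stack=[17,14,0] mem=[0,0,0,18]
After op 12 (dup): stack=[17,14,0,0] mem=[0,0,0,18]
After op 13 (/): stack=[17,14,0] mem=[0,0,0,18]
After op 14 (STO M2): stack=[17,14] mem=[0,0,0,18]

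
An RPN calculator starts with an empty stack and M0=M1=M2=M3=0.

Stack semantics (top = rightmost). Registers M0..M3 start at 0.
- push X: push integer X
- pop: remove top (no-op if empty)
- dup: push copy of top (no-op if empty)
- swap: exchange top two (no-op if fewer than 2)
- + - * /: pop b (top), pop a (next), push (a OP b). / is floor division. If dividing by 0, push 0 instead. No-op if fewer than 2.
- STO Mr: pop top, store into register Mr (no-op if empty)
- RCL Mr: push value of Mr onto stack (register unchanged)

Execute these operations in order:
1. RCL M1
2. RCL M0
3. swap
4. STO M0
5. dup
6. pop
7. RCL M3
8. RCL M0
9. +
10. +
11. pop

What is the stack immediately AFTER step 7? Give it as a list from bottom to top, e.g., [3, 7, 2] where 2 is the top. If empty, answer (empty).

After op 1 (RCL M1): stack=[0] mem=[0,0,0,0]
After op 2 (RCL M0): stack=[0,0] mem=[0,0,0,0]
After op 3 (swap): stack=[0,0] mem=[0,0,0,0]
After op 4 (STO M0): stack=[0] mem=[0,0,0,0]
After op 5 (dup): stack=[0,0] mem=[0,0,0,0]
After op 6 (pop): stack=[0] mem=[0,0,0,0]
After op 7 (RCL M3): stack=[0,0] mem=[0,0,0,0]

[0, 0]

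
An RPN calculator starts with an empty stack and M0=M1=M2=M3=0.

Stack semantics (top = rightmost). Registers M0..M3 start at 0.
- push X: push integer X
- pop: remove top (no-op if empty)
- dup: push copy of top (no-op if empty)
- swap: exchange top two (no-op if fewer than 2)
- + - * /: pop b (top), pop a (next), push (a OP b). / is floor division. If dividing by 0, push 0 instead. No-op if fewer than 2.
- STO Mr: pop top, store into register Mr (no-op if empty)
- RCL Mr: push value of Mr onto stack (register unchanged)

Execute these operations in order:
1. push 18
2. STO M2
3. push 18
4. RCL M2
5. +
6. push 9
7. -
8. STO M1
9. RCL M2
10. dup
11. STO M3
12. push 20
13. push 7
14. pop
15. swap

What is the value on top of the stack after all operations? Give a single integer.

After op 1 (push 18): stack=[18] mem=[0,0,0,0]
After op 2 (STO M2): stack=[empty] mem=[0,0,18,0]
After op 3 (push 18): stack=[18] mem=[0,0,18,0]
After op 4 (RCL M2): stack=[18,18] mem=[0,0,18,0]
After op 5 (+): stack=[36] mem=[0,0,18,0]
After op 6 (push 9): stack=[36,9] mem=[0,0,18,0]
After op 7 (-): stack=[27] mem=[0,0,18,0]
After op 8 (STO M1): stack=[empty] mem=[0,27,18,0]
After op 9 (RCL M2): stack=[18] mem=[0,27,18,0]
After op 10 (dup): stack=[18,18] mem=[0,27,18,0]
After op 11 (STO M3): stack=[18] mem=[0,27,18,18]
After op 12 (push 20): stack=[18,20] mem=[0,27,18,18]
After op 13 (push 7): stack=[18,20,7] mem=[0,27,18,18]
After op 14 (pop): stack=[18,20] mem=[0,27,18,18]
After op 15 (swap): stack=[20,18] mem=[0,27,18,18]

Answer: 18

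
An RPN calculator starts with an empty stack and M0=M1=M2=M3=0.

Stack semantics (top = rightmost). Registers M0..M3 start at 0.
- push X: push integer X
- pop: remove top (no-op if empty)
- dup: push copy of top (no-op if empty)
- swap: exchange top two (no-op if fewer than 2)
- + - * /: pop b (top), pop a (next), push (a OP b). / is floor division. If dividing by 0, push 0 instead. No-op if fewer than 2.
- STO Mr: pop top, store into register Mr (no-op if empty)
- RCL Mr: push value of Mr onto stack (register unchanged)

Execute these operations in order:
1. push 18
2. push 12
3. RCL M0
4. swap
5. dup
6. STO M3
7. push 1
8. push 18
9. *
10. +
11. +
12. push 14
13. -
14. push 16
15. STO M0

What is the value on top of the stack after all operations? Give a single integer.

After op 1 (push 18): stack=[18] mem=[0,0,0,0]
After op 2 (push 12): stack=[18,12] mem=[0,0,0,0]
After op 3 (RCL M0): stack=[18,12,0] mem=[0,0,0,0]
After op 4 (swap): stack=[18,0,12] mem=[0,0,0,0]
After op 5 (dup): stack=[18,0,12,12] mem=[0,0,0,0]
After op 6 (STO M3): stack=[18,0,12] mem=[0,0,0,12]
After op 7 (push 1): stack=[18,0,12,1] mem=[0,0,0,12]
After op 8 (push 18): stack=[18,0,12,1,18] mem=[0,0,0,12]
After op 9 (*): stack=[18,0,12,18] mem=[0,0,0,12]
After op 10 (+): stack=[18,0,30] mem=[0,0,0,12]
After op 11 (+): stack=[18,30] mem=[0,0,0,12]
After op 12 (push 14): stack=[18,30,14] mem=[0,0,0,12]
After op 13 (-): stack=[18,16] mem=[0,0,0,12]
After op 14 (push 16): stack=[18,16,16] mem=[0,0,0,12]
After op 15 (STO M0): stack=[18,16] mem=[16,0,0,12]

Answer: 16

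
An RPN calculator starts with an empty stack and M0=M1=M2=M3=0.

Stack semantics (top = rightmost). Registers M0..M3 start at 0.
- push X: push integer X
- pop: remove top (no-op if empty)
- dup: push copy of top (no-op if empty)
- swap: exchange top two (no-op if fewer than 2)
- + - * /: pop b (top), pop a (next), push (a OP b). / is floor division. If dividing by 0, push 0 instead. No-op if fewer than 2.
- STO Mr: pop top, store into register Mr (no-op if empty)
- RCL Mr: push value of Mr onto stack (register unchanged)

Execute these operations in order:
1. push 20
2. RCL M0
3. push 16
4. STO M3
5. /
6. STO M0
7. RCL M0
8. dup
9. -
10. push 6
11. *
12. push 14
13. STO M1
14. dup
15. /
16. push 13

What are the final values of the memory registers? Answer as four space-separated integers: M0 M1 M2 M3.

After op 1 (push 20): stack=[20] mem=[0,0,0,0]
After op 2 (RCL M0): stack=[20,0] mem=[0,0,0,0]
After op 3 (push 16): stack=[20,0,16] mem=[0,0,0,0]
After op 4 (STO M3): stack=[20,0] mem=[0,0,0,16]
After op 5 (/): stack=[0] mem=[0,0,0,16]
After op 6 (STO M0): stack=[empty] mem=[0,0,0,16]
After op 7 (RCL M0): stack=[0] mem=[0,0,0,16]
After op 8 (dup): stack=[0,0] mem=[0,0,0,16]
After op 9 (-): stack=[0] mem=[0,0,0,16]
After op 10 (push 6): stack=[0,6] mem=[0,0,0,16]
After op 11 (*): stack=[0] mem=[0,0,0,16]
After op 12 (push 14): stack=[0,14] mem=[0,0,0,16]
After op 13 (STO M1): stack=[0] mem=[0,14,0,16]
After op 14 (dup): stack=[0,0] mem=[0,14,0,16]
After op 15 (/): stack=[0] mem=[0,14,0,16]
After op 16 (push 13): stack=[0,13] mem=[0,14,0,16]

Answer: 0 14 0 16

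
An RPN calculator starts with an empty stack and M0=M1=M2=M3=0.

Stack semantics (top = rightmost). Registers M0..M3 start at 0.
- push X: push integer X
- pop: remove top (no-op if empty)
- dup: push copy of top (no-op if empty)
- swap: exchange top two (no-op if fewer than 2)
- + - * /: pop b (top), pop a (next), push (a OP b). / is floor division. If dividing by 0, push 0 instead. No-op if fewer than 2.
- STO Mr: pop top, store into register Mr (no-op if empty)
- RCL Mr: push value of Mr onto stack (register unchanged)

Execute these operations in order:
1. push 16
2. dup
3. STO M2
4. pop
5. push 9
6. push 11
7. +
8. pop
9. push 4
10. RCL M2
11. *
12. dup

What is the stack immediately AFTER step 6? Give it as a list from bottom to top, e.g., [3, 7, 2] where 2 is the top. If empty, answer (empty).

After op 1 (push 16): stack=[16] mem=[0,0,0,0]
After op 2 (dup): stack=[16,16] mem=[0,0,0,0]
After op 3 (STO M2): stack=[16] mem=[0,0,16,0]
After op 4 (pop): stack=[empty] mem=[0,0,16,0]
After op 5 (push 9): stack=[9] mem=[0,0,16,0]
After op 6 (push 11): stack=[9,11] mem=[0,0,16,0]

[9, 11]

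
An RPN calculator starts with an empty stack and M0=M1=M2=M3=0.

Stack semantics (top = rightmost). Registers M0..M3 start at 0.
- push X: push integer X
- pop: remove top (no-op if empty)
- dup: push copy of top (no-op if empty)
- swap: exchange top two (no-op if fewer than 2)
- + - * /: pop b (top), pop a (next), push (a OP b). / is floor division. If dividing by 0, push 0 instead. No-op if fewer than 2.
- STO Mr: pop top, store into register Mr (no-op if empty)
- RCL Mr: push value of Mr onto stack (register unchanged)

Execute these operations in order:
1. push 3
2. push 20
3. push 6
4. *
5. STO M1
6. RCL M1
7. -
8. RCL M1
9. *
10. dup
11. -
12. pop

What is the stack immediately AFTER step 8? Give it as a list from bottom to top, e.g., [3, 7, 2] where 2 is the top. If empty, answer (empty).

After op 1 (push 3): stack=[3] mem=[0,0,0,0]
After op 2 (push 20): stack=[3,20] mem=[0,0,0,0]
After op 3 (push 6): stack=[3,20,6] mem=[0,0,0,0]
After op 4 (*): stack=[3,120] mem=[0,0,0,0]
After op 5 (STO M1): stack=[3] mem=[0,120,0,0]
After op 6 (RCL M1): stack=[3,120] mem=[0,120,0,0]
After op 7 (-): stack=[-117] mem=[0,120,0,0]
After op 8 (RCL M1): stack=[-117,120] mem=[0,120,0,0]

[-117, 120]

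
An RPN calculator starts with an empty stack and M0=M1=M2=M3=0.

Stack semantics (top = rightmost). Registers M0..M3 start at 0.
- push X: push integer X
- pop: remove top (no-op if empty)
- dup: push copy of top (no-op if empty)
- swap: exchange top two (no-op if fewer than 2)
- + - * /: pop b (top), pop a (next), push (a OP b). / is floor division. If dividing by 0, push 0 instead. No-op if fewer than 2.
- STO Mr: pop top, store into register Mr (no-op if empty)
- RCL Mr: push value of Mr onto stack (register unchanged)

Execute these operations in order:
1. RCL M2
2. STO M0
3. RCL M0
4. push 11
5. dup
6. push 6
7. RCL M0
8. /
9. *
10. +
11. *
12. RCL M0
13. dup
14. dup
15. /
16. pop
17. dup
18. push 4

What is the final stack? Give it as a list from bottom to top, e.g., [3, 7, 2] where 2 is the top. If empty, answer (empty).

After op 1 (RCL M2): stack=[0] mem=[0,0,0,0]
After op 2 (STO M0): stack=[empty] mem=[0,0,0,0]
After op 3 (RCL M0): stack=[0] mem=[0,0,0,0]
After op 4 (push 11): stack=[0,11] mem=[0,0,0,0]
After op 5 (dup): stack=[0,11,11] mem=[0,0,0,0]
After op 6 (push 6): stack=[0,11,11,6] mem=[0,0,0,0]
After op 7 (RCL M0): stack=[0,11,11,6,0] mem=[0,0,0,0]
After op 8 (/): stack=[0,11,11,0] mem=[0,0,0,0]
After op 9 (*): stack=[0,11,0] mem=[0,0,0,0]
After op 10 (+): stack=[0,11] mem=[0,0,0,0]
After op 11 (*): stack=[0] mem=[0,0,0,0]
After op 12 (RCL M0): stack=[0,0] mem=[0,0,0,0]
After op 13 (dup): stack=[0,0,0] mem=[0,0,0,0]
After op 14 (dup): stack=[0,0,0,0] mem=[0,0,0,0]
After op 15 (/): stack=[0,0,0] mem=[0,0,0,0]
After op 16 (pop): stack=[0,0] mem=[0,0,0,0]
After op 17 (dup): stack=[0,0,0] mem=[0,0,0,0]
After op 18 (push 4): stack=[0,0,0,4] mem=[0,0,0,0]

Answer: [0, 0, 0, 4]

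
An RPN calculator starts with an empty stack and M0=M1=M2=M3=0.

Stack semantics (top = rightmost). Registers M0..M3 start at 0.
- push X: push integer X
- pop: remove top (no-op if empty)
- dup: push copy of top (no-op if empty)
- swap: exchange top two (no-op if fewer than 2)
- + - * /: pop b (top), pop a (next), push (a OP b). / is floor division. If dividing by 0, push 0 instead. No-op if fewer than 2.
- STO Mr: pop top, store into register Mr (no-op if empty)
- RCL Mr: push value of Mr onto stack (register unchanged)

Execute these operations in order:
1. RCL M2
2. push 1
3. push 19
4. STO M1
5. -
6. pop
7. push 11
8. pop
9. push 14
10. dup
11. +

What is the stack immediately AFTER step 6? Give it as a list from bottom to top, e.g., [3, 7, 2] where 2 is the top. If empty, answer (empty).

After op 1 (RCL M2): stack=[0] mem=[0,0,0,0]
After op 2 (push 1): stack=[0,1] mem=[0,0,0,0]
After op 3 (push 19): stack=[0,1,19] mem=[0,0,0,0]
After op 4 (STO M1): stack=[0,1] mem=[0,19,0,0]
After op 5 (-): stack=[-1] mem=[0,19,0,0]
After op 6 (pop): stack=[empty] mem=[0,19,0,0]

(empty)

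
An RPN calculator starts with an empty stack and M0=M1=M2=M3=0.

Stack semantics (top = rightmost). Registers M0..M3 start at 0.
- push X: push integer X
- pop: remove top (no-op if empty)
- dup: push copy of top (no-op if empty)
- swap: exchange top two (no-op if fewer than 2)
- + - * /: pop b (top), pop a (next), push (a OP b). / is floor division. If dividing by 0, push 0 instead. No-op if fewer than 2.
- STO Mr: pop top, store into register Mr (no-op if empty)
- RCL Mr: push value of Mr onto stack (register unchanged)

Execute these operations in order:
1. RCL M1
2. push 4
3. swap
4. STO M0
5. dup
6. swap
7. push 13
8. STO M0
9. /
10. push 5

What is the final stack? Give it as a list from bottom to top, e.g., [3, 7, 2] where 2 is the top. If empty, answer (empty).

After op 1 (RCL M1): stack=[0] mem=[0,0,0,0]
After op 2 (push 4): stack=[0,4] mem=[0,0,0,0]
After op 3 (swap): stack=[4,0] mem=[0,0,0,0]
After op 4 (STO M0): stack=[4] mem=[0,0,0,0]
After op 5 (dup): stack=[4,4] mem=[0,0,0,0]
After op 6 (swap): stack=[4,4] mem=[0,0,0,0]
After op 7 (push 13): stack=[4,4,13] mem=[0,0,0,0]
After op 8 (STO M0): stack=[4,4] mem=[13,0,0,0]
After op 9 (/): stack=[1] mem=[13,0,0,0]
After op 10 (push 5): stack=[1,5] mem=[13,0,0,0]

Answer: [1, 5]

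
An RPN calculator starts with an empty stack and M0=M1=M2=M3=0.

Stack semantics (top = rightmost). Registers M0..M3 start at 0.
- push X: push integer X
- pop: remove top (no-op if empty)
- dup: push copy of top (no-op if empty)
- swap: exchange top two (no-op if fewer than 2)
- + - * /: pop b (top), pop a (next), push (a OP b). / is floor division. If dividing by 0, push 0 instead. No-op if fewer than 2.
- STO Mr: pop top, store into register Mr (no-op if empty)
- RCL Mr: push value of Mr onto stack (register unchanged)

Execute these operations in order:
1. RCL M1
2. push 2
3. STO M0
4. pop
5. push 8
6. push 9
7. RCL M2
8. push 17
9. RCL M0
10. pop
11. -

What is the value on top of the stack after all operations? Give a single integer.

Answer: -17

Derivation:
After op 1 (RCL M1): stack=[0] mem=[0,0,0,0]
After op 2 (push 2): stack=[0,2] mem=[0,0,0,0]
After op 3 (STO M0): stack=[0] mem=[2,0,0,0]
After op 4 (pop): stack=[empty] mem=[2,0,0,0]
After op 5 (push 8): stack=[8] mem=[2,0,0,0]
After op 6 (push 9): stack=[8,9] mem=[2,0,0,0]
After op 7 (RCL M2): stack=[8,9,0] mem=[2,0,0,0]
After op 8 (push 17): stack=[8,9,0,17] mem=[2,0,0,0]
After op 9 (RCL M0): stack=[8,9,0,17,2] mem=[2,0,0,0]
After op 10 (pop): stack=[8,9,0,17] mem=[2,0,0,0]
After op 11 (-): stack=[8,9,-17] mem=[2,0,0,0]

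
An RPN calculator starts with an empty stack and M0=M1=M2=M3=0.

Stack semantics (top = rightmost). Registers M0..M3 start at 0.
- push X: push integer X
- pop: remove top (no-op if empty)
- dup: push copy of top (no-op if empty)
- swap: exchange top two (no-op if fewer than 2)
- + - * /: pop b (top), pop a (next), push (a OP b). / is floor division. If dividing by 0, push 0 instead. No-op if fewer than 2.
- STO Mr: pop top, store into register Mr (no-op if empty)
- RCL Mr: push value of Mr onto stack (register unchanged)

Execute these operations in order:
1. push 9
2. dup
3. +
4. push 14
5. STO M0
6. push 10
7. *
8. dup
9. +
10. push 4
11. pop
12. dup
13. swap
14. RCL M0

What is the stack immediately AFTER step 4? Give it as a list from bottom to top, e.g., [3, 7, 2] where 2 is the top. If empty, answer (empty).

After op 1 (push 9): stack=[9] mem=[0,0,0,0]
After op 2 (dup): stack=[9,9] mem=[0,0,0,0]
After op 3 (+): stack=[18] mem=[0,0,0,0]
After op 4 (push 14): stack=[18,14] mem=[0,0,0,0]

[18, 14]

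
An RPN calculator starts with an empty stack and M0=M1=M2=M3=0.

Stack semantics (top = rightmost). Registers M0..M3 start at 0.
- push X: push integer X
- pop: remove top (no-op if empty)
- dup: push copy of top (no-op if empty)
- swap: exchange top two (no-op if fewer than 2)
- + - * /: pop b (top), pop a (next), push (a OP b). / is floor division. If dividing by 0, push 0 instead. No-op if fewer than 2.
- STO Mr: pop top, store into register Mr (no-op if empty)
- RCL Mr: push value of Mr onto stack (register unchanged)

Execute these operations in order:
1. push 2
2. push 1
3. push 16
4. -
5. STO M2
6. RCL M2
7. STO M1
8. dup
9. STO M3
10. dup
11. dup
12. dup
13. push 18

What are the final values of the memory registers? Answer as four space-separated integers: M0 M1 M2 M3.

After op 1 (push 2): stack=[2] mem=[0,0,0,0]
After op 2 (push 1): stack=[2,1] mem=[0,0,0,0]
After op 3 (push 16): stack=[2,1,16] mem=[0,0,0,0]
After op 4 (-): stack=[2,-15] mem=[0,0,0,0]
After op 5 (STO M2): stack=[2] mem=[0,0,-15,0]
After op 6 (RCL M2): stack=[2,-15] mem=[0,0,-15,0]
After op 7 (STO M1): stack=[2] mem=[0,-15,-15,0]
After op 8 (dup): stack=[2,2] mem=[0,-15,-15,0]
After op 9 (STO M3): stack=[2] mem=[0,-15,-15,2]
After op 10 (dup): stack=[2,2] mem=[0,-15,-15,2]
After op 11 (dup): stack=[2,2,2] mem=[0,-15,-15,2]
After op 12 (dup): stack=[2,2,2,2] mem=[0,-15,-15,2]
After op 13 (push 18): stack=[2,2,2,2,18] mem=[0,-15,-15,2]

Answer: 0 -15 -15 2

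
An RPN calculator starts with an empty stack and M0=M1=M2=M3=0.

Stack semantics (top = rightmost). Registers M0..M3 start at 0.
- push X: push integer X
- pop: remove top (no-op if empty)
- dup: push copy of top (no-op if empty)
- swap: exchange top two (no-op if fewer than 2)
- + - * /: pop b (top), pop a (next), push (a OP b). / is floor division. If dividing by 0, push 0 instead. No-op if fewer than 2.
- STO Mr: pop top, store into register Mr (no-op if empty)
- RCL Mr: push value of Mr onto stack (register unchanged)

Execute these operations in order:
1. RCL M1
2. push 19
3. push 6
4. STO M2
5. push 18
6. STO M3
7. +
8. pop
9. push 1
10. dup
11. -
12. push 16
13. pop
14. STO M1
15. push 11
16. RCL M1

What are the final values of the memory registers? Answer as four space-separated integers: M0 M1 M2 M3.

Answer: 0 0 6 18

Derivation:
After op 1 (RCL M1): stack=[0] mem=[0,0,0,0]
After op 2 (push 19): stack=[0,19] mem=[0,0,0,0]
After op 3 (push 6): stack=[0,19,6] mem=[0,0,0,0]
After op 4 (STO M2): stack=[0,19] mem=[0,0,6,0]
After op 5 (push 18): stack=[0,19,18] mem=[0,0,6,0]
After op 6 (STO M3): stack=[0,19] mem=[0,0,6,18]
After op 7 (+): stack=[19] mem=[0,0,6,18]
After op 8 (pop): stack=[empty] mem=[0,0,6,18]
After op 9 (push 1): stack=[1] mem=[0,0,6,18]
After op 10 (dup): stack=[1,1] mem=[0,0,6,18]
After op 11 (-): stack=[0] mem=[0,0,6,18]
After op 12 (push 16): stack=[0,16] mem=[0,0,6,18]
After op 13 (pop): stack=[0] mem=[0,0,6,18]
After op 14 (STO M1): stack=[empty] mem=[0,0,6,18]
After op 15 (push 11): stack=[11] mem=[0,0,6,18]
After op 16 (RCL M1): stack=[11,0] mem=[0,0,6,18]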